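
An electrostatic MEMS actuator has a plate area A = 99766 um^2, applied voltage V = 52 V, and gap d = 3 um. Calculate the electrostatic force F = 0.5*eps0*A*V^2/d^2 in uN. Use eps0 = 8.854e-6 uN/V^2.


Step 1: Identify parameters.
eps0 = 8.854e-6 uN/V^2, A = 99766 um^2, V = 52 V, d = 3 um
Step 2: Compute V^2 = 52^2 = 2704
Step 3: Compute d^2 = 3^2 = 9
Step 4: F = 0.5 * 8.854e-6 * 99766 * 2704 / 9
F = 132.696 uN


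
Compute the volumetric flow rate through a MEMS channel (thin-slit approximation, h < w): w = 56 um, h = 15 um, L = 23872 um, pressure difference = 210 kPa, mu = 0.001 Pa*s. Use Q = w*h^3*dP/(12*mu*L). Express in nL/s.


Step 1: Convert all dimensions to SI (meters).
w = 56e-6 m, h = 15e-6 m, L = 23872e-6 m, dP = 210e3 Pa
Step 2: Q = w * h^3 * dP / (12 * mu * L)
Q = 56e-6 * (15e-6)^3 * 210e3 / (12 * 0.001 * 23872e-6) = 1.3855144e-10 m^3/s
Step 3: Convert Q from m^3/s to nL/s (1 m^3 = 1e12 nL, so multiply by 1e12).
Q = 138.551 nL/s


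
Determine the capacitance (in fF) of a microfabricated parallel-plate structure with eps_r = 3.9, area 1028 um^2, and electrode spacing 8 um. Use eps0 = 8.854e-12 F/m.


Step 1: Convert area to m^2: A = 1028e-12 m^2
Step 2: Convert gap to m: d = 8e-6 m
Step 3: C = eps0 * eps_r * A / d
C = 8.854e-12 * 3.9 * 1028e-12 / 8e-6
Step 4: Convert to fF (multiply by 1e15).
C = 4.44 fF


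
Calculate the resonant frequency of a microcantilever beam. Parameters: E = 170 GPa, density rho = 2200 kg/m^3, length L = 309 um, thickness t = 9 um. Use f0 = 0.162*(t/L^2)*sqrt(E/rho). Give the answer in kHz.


Step 1: Convert units to SI.
t_SI = 9e-6 m, L_SI = 309e-6 m
Step 2: Calculate sqrt(E/rho).
sqrt(170e9 / 2200) = 8790.49 m/s
Step 3: Compute f0.
f0 = 0.162 * 9e-6 / (309e-6)^2 * 8790.49 = 134231.3 Hz = 134.23 kHz


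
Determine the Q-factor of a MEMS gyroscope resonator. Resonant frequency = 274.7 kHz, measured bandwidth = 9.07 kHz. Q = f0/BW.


Step 1: Q = f0 / bandwidth
Step 2: Q = 274.7 / 9.07
Q = 30.3


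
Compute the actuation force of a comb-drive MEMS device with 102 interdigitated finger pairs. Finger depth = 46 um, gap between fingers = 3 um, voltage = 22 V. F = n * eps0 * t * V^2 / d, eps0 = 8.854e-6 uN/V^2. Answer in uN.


Step 1: Parameters: n=102, eps0=8.854e-6 uN/V^2, t=46 um, V=22 V, d=3 um
Step 2: V^2 = 484
Step 3: F = 102 * 8.854e-6 * 46 * 484 / 3
F = 6.702 uN


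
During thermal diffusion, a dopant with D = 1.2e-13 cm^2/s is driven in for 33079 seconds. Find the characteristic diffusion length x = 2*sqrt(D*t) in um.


Step 1: Compute D*t = 1.2e-13 * 33079 = 3.96948e-09 cm^2
Step 2: sqrt(D*t) = 6.3004e-05 cm
Step 3: x = 2 * 6.3004e-05 cm = 1.26008e-04 cm
Step 4: Convert to um (1 cm = 1e4 um): x = 1.26 um


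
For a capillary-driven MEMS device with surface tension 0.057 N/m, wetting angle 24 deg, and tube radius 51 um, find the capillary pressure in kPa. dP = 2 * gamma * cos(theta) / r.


Step 1: cos(24 deg) = 0.9135
Step 2: Convert r to m: r = 51e-6 m
Step 3: dP = 2 * 0.057 * 0.9135 / 51e-6 = 2041.9 Pa
Step 4: Convert Pa to kPa (divide by 1000).
dP = 2.04 kPa


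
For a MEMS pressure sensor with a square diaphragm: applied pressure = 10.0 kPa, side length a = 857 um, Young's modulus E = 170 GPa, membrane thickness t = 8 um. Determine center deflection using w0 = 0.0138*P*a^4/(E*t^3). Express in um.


Step 1: Convert pressure to compatible units (E is in GPa, so P in GPa).
P = 10.0 kPa = 10.0e-6 GPa
Step 2: Compute numerator: 0.0138 * P * a^4.
a^4 = 857^4 = 539415333601
numerator = 0.0138 * 10.0e-6 * 539415333601 = 7.44393e+04
Step 3: Compute denominator: E * t^3 = 170 * 8^3 = 87040
Step 4: w0 = numerator / denominator = 7.44393e+04 / 87040 = 0.8552 um


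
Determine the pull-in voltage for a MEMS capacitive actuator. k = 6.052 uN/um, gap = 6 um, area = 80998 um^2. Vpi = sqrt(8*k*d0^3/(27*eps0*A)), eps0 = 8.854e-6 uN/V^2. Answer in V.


Step 1: Compute numerator: 8 * k * d0^3 = 8 * 6.052 * 6^3 = 10457.856
Step 2: Compute denominator: 27 * eps0 * A = 27 * 8.854e-6 * 80998 = 19.36322
Step 3: Vpi = sqrt(10457.856 / 19.36322)
Vpi = 23.24 V


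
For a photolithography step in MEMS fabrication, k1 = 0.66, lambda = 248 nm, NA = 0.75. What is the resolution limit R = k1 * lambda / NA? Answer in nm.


Step 1: Identify values: k1 = 0.66, lambda = 248 nm, NA = 0.75
Step 2: R = k1 * lambda / NA
R = 0.66 * 248 / 0.75
R = 218.2 nm


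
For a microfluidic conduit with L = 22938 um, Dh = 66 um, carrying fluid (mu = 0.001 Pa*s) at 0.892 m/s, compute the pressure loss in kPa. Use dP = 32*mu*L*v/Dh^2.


Step 1: Convert to SI: L = 22938e-6 m, Dh = 66e-6 m
Step 2: dP = 32 * 0.001 * 22938e-6 * 0.892 / (66e-6)^2
Step 3: dP = 150308.14 Pa
Step 4: Convert to kPa: dP = 150.31 kPa


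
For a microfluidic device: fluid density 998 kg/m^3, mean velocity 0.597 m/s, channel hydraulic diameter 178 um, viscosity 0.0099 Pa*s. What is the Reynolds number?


Step 1: Convert Dh to meters: Dh = 178e-6 m
Step 2: Re = rho * v * Dh / mu
Re = 998 * 0.597 * 178e-6 / 0.0099
Re = 10.712


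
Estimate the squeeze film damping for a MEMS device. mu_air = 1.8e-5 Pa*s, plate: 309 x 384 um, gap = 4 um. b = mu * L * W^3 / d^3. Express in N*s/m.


Step 1: Convert to SI.
L = 309e-6 m, W = 384e-6 m, d = 4e-6 m
Step 2: W^3 = (384e-6)^3 = 5.66e-11 m^3
Step 3: d^3 = (4e-6)^3 = 6.40e-17 m^3
Step 4: b = 1.8e-5 * 309e-6 * 5.66e-11 / 6.40e-17
b = 4.92e-03 N*s/m


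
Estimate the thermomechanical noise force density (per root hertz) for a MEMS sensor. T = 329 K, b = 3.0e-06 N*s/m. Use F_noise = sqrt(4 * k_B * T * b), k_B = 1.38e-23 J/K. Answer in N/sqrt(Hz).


Step 1: Compute 4 * k_B * T * b
= 4 * 1.38e-23 * 329 * 3.0e-06
= 5.4482e-26 N^2/Hz
Step 2: F_noise = sqrt(5.4482e-26)
F_noise = 2.33e-13 N/sqrt(Hz)


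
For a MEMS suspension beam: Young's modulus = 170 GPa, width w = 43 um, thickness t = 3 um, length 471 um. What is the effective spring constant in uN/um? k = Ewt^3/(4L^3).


Step 1: Convert E to consistent units (1 GPa = 1000 uN/um^2).
E = 170 GPa = 170000 uN/um^2
Step 2: Compute t^3 = 3^3 = 27
Step 3: Compute L^3 = 471^3 = 104487111
Step 4: k = 170000 * 43 * 27 / (4 * 104487111)
k = 0.4722 uN/um


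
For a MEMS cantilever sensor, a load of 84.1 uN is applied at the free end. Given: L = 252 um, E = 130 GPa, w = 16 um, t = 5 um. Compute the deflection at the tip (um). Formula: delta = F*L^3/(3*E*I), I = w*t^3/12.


Step 1: Calculate the second moment of area.
I = w * t^3 / 12 = 16 * 5^3 / 12 = 166.6667 um^4
Step 2: Convert E to consistent units (1 GPa = 1000 uN/um^2).
E = 130 GPa = 130000 uN/um^2
Step 3: Calculate tip deflection.
delta = F * L^3 / (3 * E * I)
delta = 84.1 * 252^3 / (3 * 130000 * 166.6667)
delta = 20.7054 um


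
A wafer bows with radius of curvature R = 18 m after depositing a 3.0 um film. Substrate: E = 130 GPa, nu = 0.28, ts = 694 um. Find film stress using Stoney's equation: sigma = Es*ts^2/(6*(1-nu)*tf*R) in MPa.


Step 1: Compute numerator: Es * ts^2 = 130 * 694^2 = 62612680 (GPa*um^2)
Step 2: Compute denominator (R in um): 6*(1-nu)*tf*R = 6*0.72*3.0*18e6 = 233280000.0 (um^2)
Step 3: sigma (GPa) = 62612680 / 233280000.0 = 2.68401e-01 GPa
Step 4: Convert to MPa (x1000): sigma = 268.4 MPa


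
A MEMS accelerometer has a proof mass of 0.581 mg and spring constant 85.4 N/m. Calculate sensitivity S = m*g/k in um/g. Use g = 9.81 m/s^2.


Step 1: Convert mass: m = 0.581 mg = 5.81e-07 kg
Step 2: S = m * g / k = 5.81e-07 * 9.81 / 85.4
Step 3: S = 6.67e-08 m/g
Step 4: Convert to um/g: S = 0.067 um/g


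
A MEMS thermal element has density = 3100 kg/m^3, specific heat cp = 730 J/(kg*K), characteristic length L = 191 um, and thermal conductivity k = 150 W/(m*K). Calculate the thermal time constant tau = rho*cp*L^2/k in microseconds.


Step 1: Convert L to m: L = 191e-6 m
Step 2: L^2 = (191e-6)^2 = 3.6481e-08 m^2
Step 3: tau = 3100 * 730 * 3.6481e-08 / 150 = 5.5037669e-04 s
Step 4: Convert to microseconds (multiply by 1e6).
tau = 550.377 us


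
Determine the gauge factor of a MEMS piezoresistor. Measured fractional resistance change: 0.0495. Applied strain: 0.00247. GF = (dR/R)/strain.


Step 1: Identify values.
dR/R = 0.0495, strain = 0.00247
Step 2: GF = (dR/R) / strain = 0.0495 / 0.00247
GF = 20.0


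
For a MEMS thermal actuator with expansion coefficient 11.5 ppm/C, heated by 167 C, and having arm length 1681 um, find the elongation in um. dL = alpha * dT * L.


Step 1: Convert CTE: alpha = 11.5 ppm/C = 11.5e-6 /C
Step 2: dL = 11.5e-6 * 167 * 1681
dL = 3.2284 um


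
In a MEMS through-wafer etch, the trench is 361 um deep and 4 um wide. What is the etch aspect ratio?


Step 1: AR = depth / width
Step 2: AR = 361 / 4
AR = 90.3


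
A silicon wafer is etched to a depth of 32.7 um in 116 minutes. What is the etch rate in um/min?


Step 1: Etch rate = depth / time
Step 2: rate = 32.7 / 116
rate = 0.282 um/min


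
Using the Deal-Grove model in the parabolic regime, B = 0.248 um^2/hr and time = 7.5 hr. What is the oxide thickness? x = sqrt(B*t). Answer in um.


Step 1: Compute B*t = 0.248 * 7.5 = 1.86
Step 2: x = sqrt(1.86)
x = 1.364 um


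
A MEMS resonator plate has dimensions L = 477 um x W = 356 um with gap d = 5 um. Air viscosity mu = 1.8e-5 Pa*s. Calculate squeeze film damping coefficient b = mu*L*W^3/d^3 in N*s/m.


Step 1: Convert to SI.
L = 477e-6 m, W = 356e-6 m, d = 5e-6 m
Step 2: W^3 = (356e-6)^3 = 4.51e-11 m^3
Step 3: d^3 = (5e-6)^3 = 1.25e-16 m^3
Step 4: b = 1.8e-5 * 477e-6 * 4.51e-11 / 1.25e-16
b = 3.10e-03 N*s/m


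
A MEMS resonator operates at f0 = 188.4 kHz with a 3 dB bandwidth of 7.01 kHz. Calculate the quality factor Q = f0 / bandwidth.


Step 1: Q = f0 / bandwidth
Step 2: Q = 188.4 / 7.01
Q = 26.9


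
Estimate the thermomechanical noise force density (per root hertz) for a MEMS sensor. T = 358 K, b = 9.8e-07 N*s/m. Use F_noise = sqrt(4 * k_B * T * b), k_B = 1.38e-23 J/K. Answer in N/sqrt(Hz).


Step 1: Compute 4 * k_B * T * b
= 4 * 1.38e-23 * 358 * 9.8e-07
= 1.9366e-26 N^2/Hz
Step 2: F_noise = sqrt(1.9366e-26)
F_noise = 1.39e-13 N/sqrt(Hz)


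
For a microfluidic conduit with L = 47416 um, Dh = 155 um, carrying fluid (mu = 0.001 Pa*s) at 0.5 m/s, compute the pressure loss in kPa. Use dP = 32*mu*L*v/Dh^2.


Step 1: Convert to SI: L = 47416e-6 m, Dh = 155e-6 m
Step 2: dP = 32 * 0.001 * 47416e-6 * 0.5 / (155e-6)^2
Step 3: dP = 31577.77 Pa
Step 4: Convert to kPa: dP = 31.58 kPa


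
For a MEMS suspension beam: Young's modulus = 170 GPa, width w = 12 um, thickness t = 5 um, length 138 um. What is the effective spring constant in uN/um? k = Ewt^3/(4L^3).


Step 1: Convert E to consistent units (1 GPa = 1000 uN/um^2).
E = 170 GPa = 170000 uN/um^2
Step 2: Compute t^3 = 5^3 = 125
Step 3: Compute L^3 = 138^3 = 2628072
Step 4: k = 170000 * 12 * 125 / (4 * 2628072)
k = 24.2573 uN/um


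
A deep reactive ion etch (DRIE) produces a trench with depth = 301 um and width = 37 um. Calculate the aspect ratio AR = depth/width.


Step 1: AR = depth / width
Step 2: AR = 301 / 37
AR = 8.1


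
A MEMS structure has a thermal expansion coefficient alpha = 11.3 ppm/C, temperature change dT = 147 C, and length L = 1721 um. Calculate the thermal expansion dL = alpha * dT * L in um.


Step 1: Convert CTE: alpha = 11.3 ppm/C = 11.3e-6 /C
Step 2: dL = 11.3e-6 * 147 * 1721
dL = 2.8588 um


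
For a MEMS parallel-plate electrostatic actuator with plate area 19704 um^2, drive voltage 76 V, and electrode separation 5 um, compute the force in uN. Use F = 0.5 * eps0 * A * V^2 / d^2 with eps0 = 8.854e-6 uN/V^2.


Step 1: Identify parameters.
eps0 = 8.854e-6 uN/V^2, A = 19704 um^2, V = 76 V, d = 5 um
Step 2: Compute V^2 = 76^2 = 5776
Step 3: Compute d^2 = 5^2 = 25
Step 4: F = 0.5 * 8.854e-6 * 19704 * 5776 / 25
F = 20.154 uN


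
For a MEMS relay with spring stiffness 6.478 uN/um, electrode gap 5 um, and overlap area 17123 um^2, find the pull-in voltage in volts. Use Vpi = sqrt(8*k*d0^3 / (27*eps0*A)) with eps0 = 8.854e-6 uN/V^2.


Step 1: Compute numerator: 8 * k * d0^3 = 8 * 6.478 * 5^3 = 6478.0
Step 2: Compute denominator: 27 * eps0 * A = 27 * 8.854e-6 * 17123 = 4.09339
Step 3: Vpi = sqrt(6478.0 / 4.09339)
Vpi = 39.78 V


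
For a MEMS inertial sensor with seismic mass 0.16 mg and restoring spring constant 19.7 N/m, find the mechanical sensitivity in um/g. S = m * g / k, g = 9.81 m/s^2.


Step 1: Convert mass: m = 0.16 mg = 1.60e-07 kg
Step 2: S = m * g / k = 1.60e-07 * 9.81 / 19.7
Step 3: S = 7.97e-08 m/g
Step 4: Convert to um/g: S = 0.08 um/g


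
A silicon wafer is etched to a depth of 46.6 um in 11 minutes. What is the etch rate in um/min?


Step 1: Etch rate = depth / time
Step 2: rate = 46.6 / 11
rate = 4.236 um/min


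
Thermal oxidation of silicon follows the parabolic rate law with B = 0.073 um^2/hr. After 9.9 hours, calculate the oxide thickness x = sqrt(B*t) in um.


Step 1: Compute B*t = 0.073 * 9.9 = 0.7227
Step 2: x = sqrt(0.7227)
x = 0.85 um


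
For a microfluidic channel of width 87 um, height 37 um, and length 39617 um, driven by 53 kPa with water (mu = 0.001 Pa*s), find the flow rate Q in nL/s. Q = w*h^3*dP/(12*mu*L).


Step 1: Convert all dimensions to SI (meters).
w = 87e-6 m, h = 37e-6 m, L = 39617e-6 m, dP = 53e3 Pa
Step 2: Q = w * h^3 * dP / (12 * mu * L)
Q = 87e-6 * (37e-6)^3 * 53e3 / (12 * 0.001 * 39617e-6) = 4.9128948e-10 m^3/s
Step 3: Convert Q from m^3/s to nL/s (1 m^3 = 1e12 nL, so multiply by 1e12).
Q = 491.289 nL/s


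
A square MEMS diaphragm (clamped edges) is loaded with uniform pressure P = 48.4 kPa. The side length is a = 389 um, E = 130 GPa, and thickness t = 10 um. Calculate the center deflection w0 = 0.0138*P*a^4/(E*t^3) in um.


Step 1: Convert pressure to compatible units (E is in GPa, so P in GPa).
P = 48.4 kPa = 48.4e-6 GPa
Step 2: Compute numerator: 0.0138 * P * a^4.
a^4 = 389^4 = 22898045041
numerator = 0.0138 * 48.4e-6 * 22898045041 = 1.52941e+04
Step 3: Compute denominator: E * t^3 = 130 * 10^3 = 130000
Step 4: w0 = numerator / denominator = 1.52941e+04 / 130000 = 0.1176 um


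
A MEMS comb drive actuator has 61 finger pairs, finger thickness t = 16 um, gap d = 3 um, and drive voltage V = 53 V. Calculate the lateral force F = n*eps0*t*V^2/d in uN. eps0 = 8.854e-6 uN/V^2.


Step 1: Parameters: n=61, eps0=8.854e-6 uN/V^2, t=16 um, V=53 V, d=3 um
Step 2: V^2 = 2809
Step 3: F = 61 * 8.854e-6 * 16 * 2809 / 3
F = 8.091 uN


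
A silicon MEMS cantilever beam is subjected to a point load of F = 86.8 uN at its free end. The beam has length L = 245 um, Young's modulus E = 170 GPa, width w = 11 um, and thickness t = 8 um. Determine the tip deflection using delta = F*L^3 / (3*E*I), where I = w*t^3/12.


Step 1: Calculate the second moment of area.
I = w * t^3 / 12 = 11 * 8^3 / 12 = 469.3333 um^4
Step 2: Convert E to consistent units (1 GPa = 1000 uN/um^2).
E = 170 GPa = 170000 uN/um^2
Step 3: Calculate tip deflection.
delta = F * L^3 / (3 * E * I)
delta = 86.8 * 245^3 / (3 * 170000 * 469.3333)
delta = 5.3329 um


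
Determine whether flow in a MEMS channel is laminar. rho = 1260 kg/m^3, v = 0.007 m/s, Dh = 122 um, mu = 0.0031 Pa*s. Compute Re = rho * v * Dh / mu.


Step 1: Convert Dh to meters: Dh = 122e-6 m
Step 2: Re = rho * v * Dh / mu
Re = 1260 * 0.007 * 122e-6 / 0.0031
Re = 0.347
Since Re = 0.347 is below ~2300, the flow is laminar.


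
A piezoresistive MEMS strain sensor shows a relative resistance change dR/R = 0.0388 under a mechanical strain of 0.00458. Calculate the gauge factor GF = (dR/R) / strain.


Step 1: Identify values.
dR/R = 0.0388, strain = 0.00458
Step 2: GF = (dR/R) / strain = 0.0388 / 0.00458
GF = 8.5


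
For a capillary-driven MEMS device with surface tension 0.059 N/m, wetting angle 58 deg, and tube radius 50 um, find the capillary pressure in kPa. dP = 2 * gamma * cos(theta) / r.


Step 1: cos(58 deg) = 0.5299
Step 2: Convert r to m: r = 50e-6 m
Step 3: dP = 2 * 0.059 * 0.5299 / 50e-6 = 1250.6 Pa
Step 4: Convert Pa to kPa (divide by 1000).
dP = 1.25 kPa


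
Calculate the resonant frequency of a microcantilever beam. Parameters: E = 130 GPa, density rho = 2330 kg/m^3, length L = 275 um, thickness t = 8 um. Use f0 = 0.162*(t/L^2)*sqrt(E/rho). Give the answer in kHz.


Step 1: Convert units to SI.
t_SI = 8e-6 m, L_SI = 275e-6 m
Step 2: Calculate sqrt(E/rho).
sqrt(130e9 / 2330) = 7469.54 m/s
Step 3: Compute f0.
f0 = 0.162 * 8e-6 / (275e-6)^2 * 7469.54 = 128006.9 Hz = 128.01 kHz


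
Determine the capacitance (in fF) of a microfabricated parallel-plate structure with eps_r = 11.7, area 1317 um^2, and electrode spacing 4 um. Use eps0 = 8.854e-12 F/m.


Step 1: Convert area to m^2: A = 1317e-12 m^2
Step 2: Convert gap to m: d = 4e-6 m
Step 3: C = eps0 * eps_r * A / d
C = 8.854e-12 * 11.7 * 1317e-12 / 4e-6
Step 4: Convert to fF (multiply by 1e15).
C = 34.11 fF


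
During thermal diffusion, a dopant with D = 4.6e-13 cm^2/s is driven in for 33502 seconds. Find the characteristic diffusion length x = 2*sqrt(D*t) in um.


Step 1: Compute D*t = 4.6e-13 * 33502 = 1.541092e-08 cm^2
Step 2: sqrt(D*t) = 1.24141e-04 cm
Step 3: x = 2 * 1.24141e-04 cm = 2.48282e-04 cm
Step 4: Convert to um (1 cm = 1e4 um): x = 2.483 um


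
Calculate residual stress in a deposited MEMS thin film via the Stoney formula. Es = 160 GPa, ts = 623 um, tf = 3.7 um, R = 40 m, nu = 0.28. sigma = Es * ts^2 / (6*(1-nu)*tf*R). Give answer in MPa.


Step 1: Compute numerator: Es * ts^2 = 160 * 623^2 = 62100640 (GPa*um^2)
Step 2: Compute denominator (R in um): 6*(1-nu)*tf*R = 6*0.72*3.7*40e6 = 639360000.0 (um^2)
Step 3: sigma (GPa) = 62100640 / 639360000.0 = 9.7129e-02 GPa
Step 4: Convert to MPa (x1000): sigma = 97.1 MPa


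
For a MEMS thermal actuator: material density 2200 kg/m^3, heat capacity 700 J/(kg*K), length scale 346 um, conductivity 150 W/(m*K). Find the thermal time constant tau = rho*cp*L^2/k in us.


Step 1: Convert L to m: L = 346e-6 m
Step 2: L^2 = (346e-6)^2 = 1.19716e-07 m^2
Step 3: tau = 2200 * 700 * 1.19716e-07 / 150 = 1.22908427e-03 s
Step 4: Convert to microseconds (multiply by 1e6).
tau = 1229.084 us


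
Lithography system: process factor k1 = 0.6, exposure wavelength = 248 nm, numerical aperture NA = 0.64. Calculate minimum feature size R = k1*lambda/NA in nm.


Step 1: Identify values: k1 = 0.6, lambda = 248 nm, NA = 0.64
Step 2: R = k1 * lambda / NA
R = 0.6 * 248 / 0.64
R = 232.5 nm


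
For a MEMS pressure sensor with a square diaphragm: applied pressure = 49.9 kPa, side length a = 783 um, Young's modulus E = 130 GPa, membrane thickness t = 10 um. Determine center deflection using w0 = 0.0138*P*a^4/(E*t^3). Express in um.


Step 1: Convert pressure to compatible units (E is in GPa, so P in GPa).
P = 49.9 kPa = 49.9e-6 GPa
Step 2: Compute numerator: 0.0138 * P * a^4.
a^4 = 783^4 = 375878121921
numerator = 0.0138 * 49.9e-6 * 375878121921 = 2.588372e+05
Step 3: Compute denominator: E * t^3 = 130 * 10^3 = 130000
Step 4: w0 = numerator / denominator = 2.588372e+05 / 130000 = 1.9911 um


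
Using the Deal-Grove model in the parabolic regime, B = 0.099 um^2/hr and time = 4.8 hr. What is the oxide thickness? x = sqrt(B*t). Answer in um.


Step 1: Compute B*t = 0.099 * 4.8 = 0.4752
Step 2: x = sqrt(0.4752)
x = 0.689 um


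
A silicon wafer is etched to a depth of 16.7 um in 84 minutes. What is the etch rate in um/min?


Step 1: Etch rate = depth / time
Step 2: rate = 16.7 / 84
rate = 0.199 um/min


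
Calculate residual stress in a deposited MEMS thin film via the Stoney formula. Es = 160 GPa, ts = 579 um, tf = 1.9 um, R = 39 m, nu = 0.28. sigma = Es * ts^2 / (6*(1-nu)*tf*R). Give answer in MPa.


Step 1: Compute numerator: Es * ts^2 = 160 * 579^2 = 53638560 (GPa*um^2)
Step 2: Compute denominator (R in um): 6*(1-nu)*tf*R = 6*0.72*1.9*39e6 = 320112000.0 (um^2)
Step 3: sigma (GPa) = 53638560 / 320112000.0 = 1.67562e-01 GPa
Step 4: Convert to MPa (x1000): sigma = 167.6 MPa


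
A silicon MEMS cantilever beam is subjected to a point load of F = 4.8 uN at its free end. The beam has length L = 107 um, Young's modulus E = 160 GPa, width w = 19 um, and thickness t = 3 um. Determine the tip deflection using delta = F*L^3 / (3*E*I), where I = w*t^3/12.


Step 1: Calculate the second moment of area.
I = w * t^3 / 12 = 19 * 3^3 / 12 = 42.75 um^4
Step 2: Convert E to consistent units (1 GPa = 1000 uN/um^2).
E = 160 GPa = 160000 uN/um^2
Step 3: Calculate tip deflection.
delta = F * L^3 / (3 * E * I)
delta = 4.8 * 107^3 / (3 * 160000 * 42.75)
delta = 0.2866 um


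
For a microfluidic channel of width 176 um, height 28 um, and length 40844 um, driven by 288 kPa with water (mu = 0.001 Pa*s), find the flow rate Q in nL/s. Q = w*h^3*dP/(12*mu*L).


Step 1: Convert all dimensions to SI (meters).
w = 176e-6 m, h = 28e-6 m, L = 40844e-6 m, dP = 288e3 Pa
Step 2: Q = w * h^3 * dP / (12 * mu * L)
Q = 176e-6 * (28e-6)^3 * 288e3 / (12 * 0.001 * 40844e-6) = 2.27022936e-09 m^3/s
Step 3: Convert Q from m^3/s to nL/s (1 m^3 = 1e12 nL, so multiply by 1e12).
Q = 2270.229 nL/s


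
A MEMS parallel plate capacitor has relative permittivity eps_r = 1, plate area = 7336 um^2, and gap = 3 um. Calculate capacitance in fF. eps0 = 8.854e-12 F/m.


Step 1: Convert area to m^2: A = 7336e-12 m^2
Step 2: Convert gap to m: d = 3e-6 m
Step 3: C = eps0 * eps_r * A / d
C = 8.854e-12 * 1 * 7336e-12 / 3e-6
Step 4: Convert to fF (multiply by 1e15).
C = 21.65 fF


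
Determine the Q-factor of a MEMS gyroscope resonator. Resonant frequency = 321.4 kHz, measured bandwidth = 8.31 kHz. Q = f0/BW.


Step 1: Q = f0 / bandwidth
Step 2: Q = 321.4 / 8.31
Q = 38.7


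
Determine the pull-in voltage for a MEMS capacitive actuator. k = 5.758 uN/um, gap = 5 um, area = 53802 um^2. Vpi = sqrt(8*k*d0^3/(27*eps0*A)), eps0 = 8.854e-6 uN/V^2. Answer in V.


Step 1: Compute numerator: 8 * k * d0^3 = 8 * 5.758 * 5^3 = 5758.0
Step 2: Compute denominator: 27 * eps0 * A = 27 * 8.854e-6 * 53802 = 12.861799
Step 3: Vpi = sqrt(5758.0 / 12.861799)
Vpi = 21.16 V


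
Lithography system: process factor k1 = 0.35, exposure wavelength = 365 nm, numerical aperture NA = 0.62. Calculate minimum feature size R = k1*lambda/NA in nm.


Step 1: Identify values: k1 = 0.35, lambda = 365 nm, NA = 0.62
Step 2: R = k1 * lambda / NA
R = 0.35 * 365 / 0.62
R = 206.0 nm


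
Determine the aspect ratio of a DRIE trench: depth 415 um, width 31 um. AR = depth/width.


Step 1: AR = depth / width
Step 2: AR = 415 / 31
AR = 13.4


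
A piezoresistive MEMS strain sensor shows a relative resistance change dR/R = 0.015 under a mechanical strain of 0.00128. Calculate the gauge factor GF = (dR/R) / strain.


Step 1: Identify values.
dR/R = 0.015, strain = 0.00128
Step 2: GF = (dR/R) / strain = 0.015 / 0.00128
GF = 11.7


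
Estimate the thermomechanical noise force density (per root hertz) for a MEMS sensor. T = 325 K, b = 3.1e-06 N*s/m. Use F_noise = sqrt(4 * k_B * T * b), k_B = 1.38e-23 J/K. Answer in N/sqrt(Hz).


Step 1: Compute 4 * k_B * T * b
= 4 * 1.38e-23 * 325 * 3.1e-06
= 5.5614e-26 N^2/Hz
Step 2: F_noise = sqrt(5.5614e-26)
F_noise = 2.36e-13 N/sqrt(Hz)


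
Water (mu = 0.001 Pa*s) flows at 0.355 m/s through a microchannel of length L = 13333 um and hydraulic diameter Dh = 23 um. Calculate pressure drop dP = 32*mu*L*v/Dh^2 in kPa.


Step 1: Convert to SI: L = 13333e-6 m, Dh = 23e-6 m
Step 2: dP = 32 * 0.001 * 13333e-6 * 0.355 / (23e-6)^2
Step 3: dP = 286319.24 Pa
Step 4: Convert to kPa: dP = 286.32 kPa


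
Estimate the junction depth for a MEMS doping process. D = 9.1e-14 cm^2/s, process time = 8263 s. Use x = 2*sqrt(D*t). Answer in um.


Step 1: Compute D*t = 9.1e-14 * 8263 = 7.51933e-10 cm^2
Step 2: sqrt(D*t) = 2.7421e-05 cm
Step 3: x = 2 * 2.7421e-05 cm = 5.4842e-05 cm
Step 4: Convert to um (1 cm = 1e4 um): x = 0.548 um


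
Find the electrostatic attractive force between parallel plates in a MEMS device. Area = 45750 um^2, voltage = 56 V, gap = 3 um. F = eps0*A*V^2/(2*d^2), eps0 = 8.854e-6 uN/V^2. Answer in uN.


Step 1: Identify parameters.
eps0 = 8.854e-6 uN/V^2, A = 45750 um^2, V = 56 V, d = 3 um
Step 2: Compute V^2 = 56^2 = 3136
Step 3: Compute d^2 = 3^2 = 9
Step 4: F = 0.5 * 8.854e-6 * 45750 * 3136 / 9
F = 70.572 uN


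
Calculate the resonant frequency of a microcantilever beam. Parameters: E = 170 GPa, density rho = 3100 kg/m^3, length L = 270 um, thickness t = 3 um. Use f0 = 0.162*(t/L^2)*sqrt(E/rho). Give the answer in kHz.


Step 1: Convert units to SI.
t_SI = 3e-6 m, L_SI = 270e-6 m
Step 2: Calculate sqrt(E/rho).
sqrt(170e9 / 3100) = 7405.32 m/s
Step 3: Compute f0.
f0 = 0.162 * 3e-6 / (270e-6)^2 * 7405.32 = 49368.8 Hz = 49.37 kHz


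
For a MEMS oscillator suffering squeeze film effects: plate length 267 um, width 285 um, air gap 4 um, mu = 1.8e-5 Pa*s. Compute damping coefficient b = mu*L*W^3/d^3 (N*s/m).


Step 1: Convert to SI.
L = 267e-6 m, W = 285e-6 m, d = 4e-6 m
Step 2: W^3 = (285e-6)^3 = 2.31e-11 m^3
Step 3: d^3 = (4e-6)^3 = 6.40e-17 m^3
Step 4: b = 1.8e-5 * 267e-6 * 2.31e-11 / 6.40e-17
b = 1.74e-03 N*s/m


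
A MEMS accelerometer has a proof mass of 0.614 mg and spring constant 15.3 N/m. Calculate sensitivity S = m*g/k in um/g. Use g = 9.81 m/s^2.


Step 1: Convert mass: m = 0.614 mg = 6.14e-07 kg
Step 2: S = m * g / k = 6.14e-07 * 9.81 / 15.3
Step 3: S = 3.94e-07 m/g
Step 4: Convert to um/g: S = 0.394 um/g


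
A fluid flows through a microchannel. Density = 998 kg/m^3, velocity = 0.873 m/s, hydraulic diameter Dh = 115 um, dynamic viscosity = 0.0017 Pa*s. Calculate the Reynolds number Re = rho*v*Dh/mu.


Step 1: Convert Dh to meters: Dh = 115e-6 m
Step 2: Re = rho * v * Dh / mu
Re = 998 * 0.873 * 115e-6 / 0.0017
Re = 58.938


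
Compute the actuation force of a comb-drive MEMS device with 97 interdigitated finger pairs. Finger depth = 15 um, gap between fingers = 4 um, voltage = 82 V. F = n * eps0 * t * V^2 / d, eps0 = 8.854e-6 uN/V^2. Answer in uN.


Step 1: Parameters: n=97, eps0=8.854e-6 uN/V^2, t=15 um, V=82 V, d=4 um
Step 2: V^2 = 6724
Step 3: F = 97 * 8.854e-6 * 15 * 6724 / 4
F = 21.656 uN


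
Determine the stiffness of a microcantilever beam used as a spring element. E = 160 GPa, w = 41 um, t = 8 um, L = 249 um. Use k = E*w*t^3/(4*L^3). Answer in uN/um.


Step 1: Convert E to consistent units (1 GPa = 1000 uN/um^2).
E = 160 GPa = 160000 uN/um^2
Step 2: Compute t^3 = 8^3 = 512
Step 3: Compute L^3 = 249^3 = 15438249
Step 4: k = 160000 * 41 * 512 / (4 * 15438249)
k = 54.3896 uN/um


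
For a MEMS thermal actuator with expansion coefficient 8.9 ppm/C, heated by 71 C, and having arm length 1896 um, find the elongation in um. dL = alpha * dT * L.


Step 1: Convert CTE: alpha = 8.9 ppm/C = 8.9e-6 /C
Step 2: dL = 8.9e-6 * 71 * 1896
dL = 1.1981 um


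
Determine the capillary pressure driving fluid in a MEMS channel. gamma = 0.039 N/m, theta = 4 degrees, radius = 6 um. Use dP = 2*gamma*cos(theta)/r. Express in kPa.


Step 1: cos(4 deg) = 0.9976
Step 2: Convert r to m: r = 6e-6 m
Step 3: dP = 2 * 0.039 * 0.9976 / 6e-6 = 12968.8 Pa
Step 4: Convert Pa to kPa (divide by 1000).
dP = 12.97 kPa


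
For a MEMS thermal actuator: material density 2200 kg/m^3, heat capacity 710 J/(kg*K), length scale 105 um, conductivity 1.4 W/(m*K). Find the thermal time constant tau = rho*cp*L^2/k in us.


Step 1: Convert L to m: L = 105e-6 m
Step 2: L^2 = (105e-6)^2 = 1.1025e-08 m^2
Step 3: tau = 2200 * 710 * 1.1025e-08 / 1.4 = 1.230075e-02 s
Step 4: Convert to microseconds (multiply by 1e6).
tau = 12300.75 us


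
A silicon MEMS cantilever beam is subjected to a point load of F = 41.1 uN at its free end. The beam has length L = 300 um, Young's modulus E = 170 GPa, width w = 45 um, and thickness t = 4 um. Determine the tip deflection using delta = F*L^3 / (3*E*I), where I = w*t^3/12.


Step 1: Calculate the second moment of area.
I = w * t^3 / 12 = 45 * 4^3 / 12 = 240.0 um^4
Step 2: Convert E to consistent units (1 GPa = 1000 uN/um^2).
E = 170 GPa = 170000 uN/um^2
Step 3: Calculate tip deflection.
delta = F * L^3 / (3 * E * I)
delta = 41.1 * 300^3 / (3 * 170000 * 240.0)
delta = 9.0662 um


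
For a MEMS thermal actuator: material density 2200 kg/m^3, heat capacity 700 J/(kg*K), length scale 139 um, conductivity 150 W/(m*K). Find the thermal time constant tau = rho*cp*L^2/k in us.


Step 1: Convert L to m: L = 139e-6 m
Step 2: L^2 = (139e-6)^2 = 1.9321e-08 m^2
Step 3: tau = 2200 * 700 * 1.9321e-08 / 150 = 1.9836227e-04 s
Step 4: Convert to microseconds (multiply by 1e6).
tau = 198.362 us


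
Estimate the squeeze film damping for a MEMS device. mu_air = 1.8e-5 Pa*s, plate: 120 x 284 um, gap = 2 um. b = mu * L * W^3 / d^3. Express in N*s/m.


Step 1: Convert to SI.
L = 120e-6 m, W = 284e-6 m, d = 2e-6 m
Step 2: W^3 = (284e-6)^3 = 2.29e-11 m^3
Step 3: d^3 = (2e-6)^3 = 8.00e-18 m^3
Step 4: b = 1.8e-5 * 120e-6 * 2.29e-11 / 8.00e-18
b = 6.18e-03 N*s/m


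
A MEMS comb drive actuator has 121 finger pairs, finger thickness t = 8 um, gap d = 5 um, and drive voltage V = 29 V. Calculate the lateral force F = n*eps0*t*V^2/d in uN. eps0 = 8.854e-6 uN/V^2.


Step 1: Parameters: n=121, eps0=8.854e-6 uN/V^2, t=8 um, V=29 V, d=5 um
Step 2: V^2 = 841
Step 3: F = 121 * 8.854e-6 * 8 * 841 / 5
F = 1.442 uN


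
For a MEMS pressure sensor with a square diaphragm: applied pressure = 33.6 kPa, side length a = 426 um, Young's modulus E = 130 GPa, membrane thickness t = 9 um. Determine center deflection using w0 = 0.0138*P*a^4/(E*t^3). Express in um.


Step 1: Convert pressure to compatible units (E is in GPa, so P in GPa).
P = 33.6 kPa = 33.6e-6 GPa
Step 2: Compute numerator: 0.0138 * P * a^4.
a^4 = 426^4 = 32933538576
numerator = 0.0138 * 33.6e-6 * 32933538576 = 1.52706e+04
Step 3: Compute denominator: E * t^3 = 130 * 9^3 = 94770
Step 4: w0 = numerator / denominator = 1.52706e+04 / 94770 = 0.1611 um


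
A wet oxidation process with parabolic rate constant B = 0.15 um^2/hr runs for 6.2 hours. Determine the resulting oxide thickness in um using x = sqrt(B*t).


Step 1: Compute B*t = 0.15 * 6.2 = 0.93
Step 2: x = sqrt(0.93)
x = 0.964 um


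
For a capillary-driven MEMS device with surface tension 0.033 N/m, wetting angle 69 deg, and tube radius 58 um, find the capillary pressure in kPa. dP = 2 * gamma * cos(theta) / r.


Step 1: cos(69 deg) = 0.3584
Step 2: Convert r to m: r = 58e-6 m
Step 3: dP = 2 * 0.033 * 0.3584 / 58e-6 = 407.8 Pa
Step 4: Convert Pa to kPa (divide by 1000).
dP = 0.41 kPa


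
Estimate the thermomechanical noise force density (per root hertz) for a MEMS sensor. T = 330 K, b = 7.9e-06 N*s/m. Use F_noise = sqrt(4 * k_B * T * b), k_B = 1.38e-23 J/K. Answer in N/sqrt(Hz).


Step 1: Compute 4 * k_B * T * b
= 4 * 1.38e-23 * 330 * 7.9e-06
= 1.4391e-25 N^2/Hz
Step 2: F_noise = sqrt(1.4391e-25)
F_noise = 3.79e-13 N/sqrt(Hz)


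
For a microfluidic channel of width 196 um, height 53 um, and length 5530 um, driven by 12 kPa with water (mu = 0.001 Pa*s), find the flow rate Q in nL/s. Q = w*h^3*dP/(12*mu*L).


Step 1: Convert all dimensions to SI (meters).
w = 196e-6 m, h = 53e-6 m, L = 5530e-6 m, dP = 12e3 Pa
Step 2: Q = w * h^3 * dP / (12 * mu * L)
Q = 196e-6 * (53e-6)^3 * 12e3 / (12 * 0.001 * 5530e-6) = 5.27665316e-09 m^3/s
Step 3: Convert Q from m^3/s to nL/s (1 m^3 = 1e12 nL, so multiply by 1e12).
Q = 5276.653 nL/s


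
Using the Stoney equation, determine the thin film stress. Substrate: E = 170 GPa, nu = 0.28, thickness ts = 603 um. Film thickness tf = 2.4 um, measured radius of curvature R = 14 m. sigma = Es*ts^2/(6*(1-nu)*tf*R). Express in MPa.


Step 1: Compute numerator: Es * ts^2 = 170 * 603^2 = 61813530 (GPa*um^2)
Step 2: Compute denominator (R in um): 6*(1-nu)*tf*R = 6*0.72*2.4*14e6 = 145152000.0 (um^2)
Step 3: sigma (GPa) = 61813530 / 145152000.0 = 4.25854e-01 GPa
Step 4: Convert to MPa (x1000): sigma = 425.9 MPa


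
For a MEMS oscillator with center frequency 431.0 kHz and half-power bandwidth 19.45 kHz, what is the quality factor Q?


Step 1: Q = f0 / bandwidth
Step 2: Q = 431.0 / 19.45
Q = 22.2


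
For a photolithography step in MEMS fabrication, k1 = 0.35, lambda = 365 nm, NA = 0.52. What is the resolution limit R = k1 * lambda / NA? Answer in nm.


Step 1: Identify values: k1 = 0.35, lambda = 365 nm, NA = 0.52
Step 2: R = k1 * lambda / NA
R = 0.35 * 365 / 0.52
R = 245.7 nm


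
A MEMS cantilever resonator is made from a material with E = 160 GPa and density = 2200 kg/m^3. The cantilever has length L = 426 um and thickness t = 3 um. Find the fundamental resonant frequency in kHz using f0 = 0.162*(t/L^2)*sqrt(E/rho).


Step 1: Convert units to SI.
t_SI = 3e-6 m, L_SI = 426e-6 m
Step 2: Calculate sqrt(E/rho).
sqrt(160e9 / 2200) = 8528.03 m/s
Step 3: Compute f0.
f0 = 0.162 * 3e-6 / (426e-6)^2 * 8528.03 = 22838.4 Hz = 22.84 kHz


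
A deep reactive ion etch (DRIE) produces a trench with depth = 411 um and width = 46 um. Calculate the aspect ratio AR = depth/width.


Step 1: AR = depth / width
Step 2: AR = 411 / 46
AR = 8.9


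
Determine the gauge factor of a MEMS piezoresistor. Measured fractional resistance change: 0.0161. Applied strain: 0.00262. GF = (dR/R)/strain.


Step 1: Identify values.
dR/R = 0.0161, strain = 0.00262
Step 2: GF = (dR/R) / strain = 0.0161 / 0.00262
GF = 6.1


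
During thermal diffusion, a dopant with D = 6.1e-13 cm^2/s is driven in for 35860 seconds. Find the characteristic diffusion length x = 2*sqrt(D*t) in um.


Step 1: Compute D*t = 6.1e-13 * 35860 = 2.18746e-08 cm^2
Step 2: sqrt(D*t) = 1.47901e-04 cm
Step 3: x = 2 * 1.47901e-04 cm = 2.95802e-04 cm
Step 4: Convert to um (1 cm = 1e4 um): x = 2.958 um


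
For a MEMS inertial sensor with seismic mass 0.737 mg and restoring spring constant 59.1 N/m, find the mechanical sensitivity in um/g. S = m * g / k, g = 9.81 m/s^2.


Step 1: Convert mass: m = 0.737 mg = 7.37e-07 kg
Step 2: S = m * g / k = 7.37e-07 * 9.81 / 59.1
Step 3: S = 1.22e-07 m/g
Step 4: Convert to um/g: S = 0.122 um/g


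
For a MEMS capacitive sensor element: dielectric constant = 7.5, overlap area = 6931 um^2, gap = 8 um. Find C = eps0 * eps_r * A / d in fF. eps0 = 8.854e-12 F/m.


Step 1: Convert area to m^2: A = 6931e-12 m^2
Step 2: Convert gap to m: d = 8e-6 m
Step 3: C = eps0 * eps_r * A / d
C = 8.854e-12 * 7.5 * 6931e-12 / 8e-6
Step 4: Convert to fF (multiply by 1e15).
C = 57.53 fF


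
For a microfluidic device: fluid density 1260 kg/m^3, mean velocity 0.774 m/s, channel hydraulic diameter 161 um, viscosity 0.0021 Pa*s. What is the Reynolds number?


Step 1: Convert Dh to meters: Dh = 161e-6 m
Step 2: Re = rho * v * Dh / mu
Re = 1260 * 0.774 * 161e-6 / 0.0021
Re = 74.768


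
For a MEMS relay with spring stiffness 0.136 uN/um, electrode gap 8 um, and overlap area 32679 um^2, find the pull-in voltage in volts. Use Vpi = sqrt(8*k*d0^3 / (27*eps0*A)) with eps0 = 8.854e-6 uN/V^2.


Step 1: Compute numerator: 8 * k * d0^3 = 8 * 0.136 * 8^3 = 557.056
Step 2: Compute denominator: 27 * eps0 * A = 27 * 8.854e-6 * 32679 = 7.812176
Step 3: Vpi = sqrt(557.056 / 7.812176)
Vpi = 8.44 V


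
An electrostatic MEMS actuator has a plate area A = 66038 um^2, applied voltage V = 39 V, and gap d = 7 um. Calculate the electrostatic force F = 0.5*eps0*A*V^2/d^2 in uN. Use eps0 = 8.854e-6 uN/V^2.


Step 1: Identify parameters.
eps0 = 8.854e-6 uN/V^2, A = 66038 um^2, V = 39 V, d = 7 um
Step 2: Compute V^2 = 39^2 = 1521
Step 3: Compute d^2 = 7^2 = 49
Step 4: F = 0.5 * 8.854e-6 * 66038 * 1521 / 49
F = 9.075 uN


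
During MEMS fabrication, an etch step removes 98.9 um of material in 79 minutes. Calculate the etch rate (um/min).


Step 1: Etch rate = depth / time
Step 2: rate = 98.9 / 79
rate = 1.252 um/min


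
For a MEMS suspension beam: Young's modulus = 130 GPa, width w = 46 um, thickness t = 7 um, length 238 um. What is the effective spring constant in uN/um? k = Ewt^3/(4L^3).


Step 1: Convert E to consistent units (1 GPa = 1000 uN/um^2).
E = 130 GPa = 130000 uN/um^2
Step 2: Compute t^3 = 7^3 = 343
Step 3: Compute L^3 = 238^3 = 13481272
Step 4: k = 130000 * 46 * 343 / (4 * 13481272)
k = 38.0368 uN/um


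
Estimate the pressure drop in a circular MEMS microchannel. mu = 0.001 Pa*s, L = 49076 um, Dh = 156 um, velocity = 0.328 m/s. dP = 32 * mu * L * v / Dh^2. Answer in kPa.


Step 1: Convert to SI: L = 49076e-6 m, Dh = 156e-6 m
Step 2: dP = 32 * 0.001 * 49076e-6 * 0.328 / (156e-6)^2
Step 3: dP = 21166.24 Pa
Step 4: Convert to kPa: dP = 21.17 kPa


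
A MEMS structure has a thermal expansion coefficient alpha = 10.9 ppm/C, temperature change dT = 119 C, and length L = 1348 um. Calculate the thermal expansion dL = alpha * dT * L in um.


Step 1: Convert CTE: alpha = 10.9 ppm/C = 10.9e-6 /C
Step 2: dL = 10.9e-6 * 119 * 1348
dL = 1.7485 um


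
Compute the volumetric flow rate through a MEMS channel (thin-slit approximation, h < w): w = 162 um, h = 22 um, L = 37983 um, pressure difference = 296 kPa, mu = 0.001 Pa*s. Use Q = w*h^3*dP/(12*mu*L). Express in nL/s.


Step 1: Convert all dimensions to SI (meters).
w = 162e-6 m, h = 22e-6 m, L = 37983e-6 m, dP = 296e3 Pa
Step 2: Q = w * h^3 * dP / (12 * mu * L)
Q = 162e-6 * (22e-6)^3 * 296e3 / (12 * 0.001 * 37983e-6) = 1.12022242e-09 m^3/s
Step 3: Convert Q from m^3/s to nL/s (1 m^3 = 1e12 nL, so multiply by 1e12).
Q = 1120.222 nL/s


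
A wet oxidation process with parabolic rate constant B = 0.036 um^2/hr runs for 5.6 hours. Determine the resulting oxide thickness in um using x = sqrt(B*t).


Step 1: Compute B*t = 0.036 * 5.6 = 0.2016
Step 2: x = sqrt(0.2016)
x = 0.449 um


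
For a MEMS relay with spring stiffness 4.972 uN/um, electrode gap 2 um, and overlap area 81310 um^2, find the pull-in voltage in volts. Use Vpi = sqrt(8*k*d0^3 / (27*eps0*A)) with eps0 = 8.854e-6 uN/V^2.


Step 1: Compute numerator: 8 * k * d0^3 = 8 * 4.972 * 2^3 = 318.208
Step 2: Compute denominator: 27 * eps0 * A = 27 * 8.854e-6 * 81310 = 19.437806
Step 3: Vpi = sqrt(318.208 / 19.437806)
Vpi = 4.05 V


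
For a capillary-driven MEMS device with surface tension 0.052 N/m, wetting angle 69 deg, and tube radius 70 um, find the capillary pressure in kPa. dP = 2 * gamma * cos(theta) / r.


Step 1: cos(69 deg) = 0.3584
Step 2: Convert r to m: r = 70e-6 m
Step 3: dP = 2 * 0.052 * 0.3584 / 70e-6 = 532.5 Pa
Step 4: Convert Pa to kPa (divide by 1000).
dP = 0.53 kPa


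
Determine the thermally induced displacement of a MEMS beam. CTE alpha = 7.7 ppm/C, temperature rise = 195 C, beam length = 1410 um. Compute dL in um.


Step 1: Convert CTE: alpha = 7.7 ppm/C = 7.7e-6 /C
Step 2: dL = 7.7e-6 * 195 * 1410
dL = 2.1171 um


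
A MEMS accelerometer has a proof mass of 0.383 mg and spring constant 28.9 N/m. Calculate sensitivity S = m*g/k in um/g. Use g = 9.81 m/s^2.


Step 1: Convert mass: m = 0.383 mg = 3.83e-07 kg
Step 2: S = m * g / k = 3.83e-07 * 9.81 / 28.9
Step 3: S = 1.30e-07 m/g
Step 4: Convert to um/g: S = 0.13 um/g


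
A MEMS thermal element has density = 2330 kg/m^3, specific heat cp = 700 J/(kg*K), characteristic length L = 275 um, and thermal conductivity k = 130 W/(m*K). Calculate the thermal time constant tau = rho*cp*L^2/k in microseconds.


Step 1: Convert L to m: L = 275e-6 m
Step 2: L^2 = (275e-6)^2 = 7.5625e-08 m^2
Step 3: tau = 2330 * 700 * 7.5625e-08 / 130 = 9.4880288e-04 s
Step 4: Convert to microseconds (multiply by 1e6).
tau = 948.803 us


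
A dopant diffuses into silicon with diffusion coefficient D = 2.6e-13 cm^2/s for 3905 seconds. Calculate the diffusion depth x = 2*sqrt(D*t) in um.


Step 1: Compute D*t = 2.6e-13 * 3905 = 1.0153e-09 cm^2
Step 2: sqrt(D*t) = 3.1864e-05 cm
Step 3: x = 2 * 3.1864e-05 cm = 6.3728e-05 cm
Step 4: Convert to um (1 cm = 1e4 um): x = 0.637 um


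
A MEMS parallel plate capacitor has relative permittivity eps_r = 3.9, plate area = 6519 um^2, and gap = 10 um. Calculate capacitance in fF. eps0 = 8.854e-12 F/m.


Step 1: Convert area to m^2: A = 6519e-12 m^2
Step 2: Convert gap to m: d = 10e-6 m
Step 3: C = eps0 * eps_r * A / d
C = 8.854e-12 * 3.9 * 6519e-12 / 10e-6
Step 4: Convert to fF (multiply by 1e15).
C = 22.51 fF
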